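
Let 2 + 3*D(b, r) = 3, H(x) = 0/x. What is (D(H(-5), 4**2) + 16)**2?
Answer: 2401/9 ≈ 266.78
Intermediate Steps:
H(x) = 0
D(b, r) = 1/3 (D(b, r) = -2/3 + (1/3)*3 = -2/3 + 1 = 1/3)
(D(H(-5), 4**2) + 16)**2 = (1/3 + 16)**2 = (49/3)**2 = 2401/9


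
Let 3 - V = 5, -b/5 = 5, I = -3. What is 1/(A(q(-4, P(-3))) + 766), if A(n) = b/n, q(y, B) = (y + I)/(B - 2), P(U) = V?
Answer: 7/5262 ≈ 0.0013303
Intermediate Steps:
b = -25 (b = -5*5 = -25)
V = -2 (V = 3 - 1*5 = 3 - 5 = -2)
P(U) = -2
q(y, B) = (-3 + y)/(-2 + B) (q(y, B) = (y - 3)/(B - 2) = (-3 + y)/(-2 + B))
A(n) = -25/n
1/(A(q(-4, P(-3))) + 766) = 1/(-25*(-2 - 2)/(-3 - 4) + 766) = 1/(-25/(-7/(-4)) + 766) = 1/(-25/((-¼*(-7))) + 766) = 1/(-25/7/4 + 766) = 1/(-25*4/7 + 766) = 1/(-100/7 + 766) = 1/(5262/7) = 7/5262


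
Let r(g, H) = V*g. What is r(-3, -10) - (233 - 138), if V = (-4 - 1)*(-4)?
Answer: -155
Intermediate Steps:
V = 20 (V = -5*(-4) = 20)
r(g, H) = 20*g
r(-3, -10) - (233 - 138) = 20*(-3) - (233 - 138) = -60 - 1*95 = -60 - 95 = -155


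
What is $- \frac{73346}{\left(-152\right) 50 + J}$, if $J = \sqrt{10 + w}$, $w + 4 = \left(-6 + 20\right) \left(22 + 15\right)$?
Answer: $\frac{139357400}{14439869} + \frac{36673 \sqrt{131}}{14439869} \approx 9.6799$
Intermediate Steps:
$w = 514$ ($w = -4 + \left(-6 + 20\right) \left(22 + 15\right) = -4 + 14 \cdot 37 = -4 + 518 = 514$)
$J = 2 \sqrt{131}$ ($J = \sqrt{10 + 514} = \sqrt{524} = 2 \sqrt{131} \approx 22.891$)
$- \frac{73346}{\left(-152\right) 50 + J} = - \frac{73346}{\left(-152\right) 50 + 2 \sqrt{131}} = - \frac{73346}{-7600 + 2 \sqrt{131}}$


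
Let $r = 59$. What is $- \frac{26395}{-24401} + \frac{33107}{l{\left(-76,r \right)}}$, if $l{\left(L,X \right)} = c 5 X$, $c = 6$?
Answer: $\frac{854563057}{43189770} \approx 19.786$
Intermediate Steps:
$l{\left(L,X \right)} = 30 X$ ($l{\left(L,X \right)} = 6 \cdot 5 X = 30 X$)
$- \frac{26395}{-24401} + \frac{33107}{l{\left(-76,r \right)}} = - \frac{26395}{-24401} + \frac{33107}{30 \cdot 59} = \left(-26395\right) \left(- \frac{1}{24401}\right) + \frac{33107}{1770} = \frac{26395}{24401} + 33107 \cdot \frac{1}{1770} = \frac{26395}{24401} + \frac{33107}{1770} = \frac{854563057}{43189770}$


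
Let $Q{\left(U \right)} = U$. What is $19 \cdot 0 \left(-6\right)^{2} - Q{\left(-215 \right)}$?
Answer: $215$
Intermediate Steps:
$19 \cdot 0 \left(-6\right)^{2} - Q{\left(-215 \right)} = 19 \cdot 0 \left(-6\right)^{2} - -215 = 0 \cdot 36 + 215 = 0 + 215 = 215$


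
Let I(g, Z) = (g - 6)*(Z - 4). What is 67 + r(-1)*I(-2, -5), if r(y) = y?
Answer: -5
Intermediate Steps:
I(g, Z) = (-6 + g)*(-4 + Z)
67 + r(-1)*I(-2, -5) = 67 - (24 - 6*(-5) - 4*(-2) - 5*(-2)) = 67 - (24 + 30 + 8 + 10) = 67 - 1*72 = 67 - 72 = -5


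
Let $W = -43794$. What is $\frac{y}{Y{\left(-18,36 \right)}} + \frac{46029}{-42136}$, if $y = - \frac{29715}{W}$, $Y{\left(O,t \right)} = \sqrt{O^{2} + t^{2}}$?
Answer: $- \frac{201}{184} + \frac{1981 \sqrt{5}}{262764} \approx -1.0755$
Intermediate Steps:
$y = \frac{9905}{14598}$ ($y = - \frac{29715}{-43794} = \left(-29715\right) \left(- \frac{1}{43794}\right) = \frac{9905}{14598} \approx 0.67852$)
$\frac{y}{Y{\left(-18,36 \right)}} + \frac{46029}{-42136} = \frac{9905}{14598 \sqrt{\left(-18\right)^{2} + 36^{2}}} + \frac{46029}{-42136} = \frac{9905}{14598 \sqrt{324 + 1296}} + 46029 \left(- \frac{1}{42136}\right) = \frac{9905}{14598 \sqrt{1620}} - \frac{201}{184} = \frac{9905}{14598 \cdot 18 \sqrt{5}} - \frac{201}{184} = \frac{9905 \frac{\sqrt{5}}{90}}{14598} - \frac{201}{184} = \frac{1981 \sqrt{5}}{262764} - \frac{201}{184} = - \frac{201}{184} + \frac{1981 \sqrt{5}}{262764}$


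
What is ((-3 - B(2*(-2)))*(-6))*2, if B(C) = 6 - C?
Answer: 156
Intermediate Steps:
((-3 - B(2*(-2)))*(-6))*2 = ((-3 - (6 - 2*(-2)))*(-6))*2 = ((-3 - (6 - 1*(-4)))*(-6))*2 = ((-3 - (6 + 4))*(-6))*2 = ((-3 - 1*10)*(-6))*2 = ((-3 - 10)*(-6))*2 = -13*(-6)*2 = 78*2 = 156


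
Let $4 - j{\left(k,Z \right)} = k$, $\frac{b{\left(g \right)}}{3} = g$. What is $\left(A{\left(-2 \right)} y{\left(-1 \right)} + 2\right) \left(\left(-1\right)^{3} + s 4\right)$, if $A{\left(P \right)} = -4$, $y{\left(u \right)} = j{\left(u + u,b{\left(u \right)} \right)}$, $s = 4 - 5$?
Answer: $110$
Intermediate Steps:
$b{\left(g \right)} = 3 g$
$s = -1$
$j{\left(k,Z \right)} = 4 - k$
$y{\left(u \right)} = 4 - 2 u$ ($y{\left(u \right)} = 4 - \left(u + u\right) = 4 - 2 u$)
$\left(A{\left(-2 \right)} y{\left(-1 \right)} + 2\right) \left(\left(-1\right)^{3} + s 4\right) = \left(- 4 \left(4 - -2\right) + 2\right) \left(\left(-1\right)^{3} - 4\right) = \left(- 4 \left(4 + 2\right) + 2\right) \left(-1 - 4\right) = \left(\left(-4\right) 6 + 2\right) \left(-5\right) = \left(-24 + 2\right) \left(-5\right) = \left(-22\right) \left(-5\right) = 110$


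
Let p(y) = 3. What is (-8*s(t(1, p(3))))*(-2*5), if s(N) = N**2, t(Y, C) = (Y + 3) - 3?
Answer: 80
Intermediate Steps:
t(Y, C) = Y (t(Y, C) = (3 + Y) - 3 = Y)
(-8*s(t(1, p(3))))*(-2*5) = (-8*1**2)*(-2*5) = -8*1*(-10) = -8*(-10) = 80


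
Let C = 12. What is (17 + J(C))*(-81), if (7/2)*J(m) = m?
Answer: -11583/7 ≈ -1654.7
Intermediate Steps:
J(m) = 2*m/7
(17 + J(C))*(-81) = (17 + (2/7)*12)*(-81) = (17 + 24/7)*(-81) = (143/7)*(-81) = -11583/7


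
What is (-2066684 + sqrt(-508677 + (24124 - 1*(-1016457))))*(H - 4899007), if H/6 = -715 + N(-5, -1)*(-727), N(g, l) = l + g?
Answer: 10079476203500 - 39017000*sqrt(8311) ≈ 1.0076e+13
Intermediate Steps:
N(g, l) = g + l
H = 21882 (H = 6*(-715 + (-5 - 1)*(-727)) = 6*(-715 - 6*(-727)) = 6*(-715 + 4362) = 6*3647 = 21882)
(-2066684 + sqrt(-508677 + (24124 - 1*(-1016457))))*(H - 4899007) = (-2066684 + sqrt(-508677 + (24124 - 1*(-1016457))))*(21882 - 4899007) = (-2066684 + sqrt(-508677 + (24124 + 1016457)))*(-4877125) = (-2066684 + sqrt(-508677 + 1040581))*(-4877125) = (-2066684 + sqrt(531904))*(-4877125) = (-2066684 + 8*sqrt(8311))*(-4877125) = 10079476203500 - 39017000*sqrt(8311)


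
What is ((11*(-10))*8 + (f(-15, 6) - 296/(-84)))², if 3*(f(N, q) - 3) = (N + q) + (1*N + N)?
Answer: 346555456/441 ≈ 7.8584e+5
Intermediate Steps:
f(N, q) = 3 + N + q/3 (f(N, q) = 3 + ((N + q) + (1*N + N))/3 = 3 + ((N + q) + (N + N))/3 = 3 + ((N + q) + 2*N)/3 = 3 + (q + 3*N)/3 = 3 + (N + q/3) = 3 + N + q/3)
((11*(-10))*8 + (f(-15, 6) - 296/(-84)))² = ((11*(-10))*8 + ((3 - 15 + (⅓)*6) - 296/(-84)))² = (-110*8 + ((3 - 15 + 2) - 296*(-1/84)))² = (-880 + (-10 + 74/21))² = (-880 - 136/21)² = (-18616/21)² = 346555456/441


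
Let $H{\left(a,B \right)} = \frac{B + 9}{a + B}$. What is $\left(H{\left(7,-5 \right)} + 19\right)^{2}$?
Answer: $441$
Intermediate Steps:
$H{\left(a,B \right)} = \frac{9 + B}{B + a}$
$\left(H{\left(7,-5 \right)} + 19\right)^{2} = \left(\frac{9 - 5}{-5 + 7} + 19\right)^{2} = \left(\frac{1}{2} \cdot 4 + 19\right)^{2} = \left(2 + 19\right)^{2} = 21^{2} = 441$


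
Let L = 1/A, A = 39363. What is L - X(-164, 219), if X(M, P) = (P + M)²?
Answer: -119073074/39363 ≈ -3025.0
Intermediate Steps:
X(M, P) = (M + P)²
L = 1/39363 ≈ 2.5405e-5
L - X(-164, 219) = 1/39363 - (-164 + 219)² = 1/39363 - 1*55² = 1/39363 - 1*3025 = 1/39363 - 3025 = -119073074/39363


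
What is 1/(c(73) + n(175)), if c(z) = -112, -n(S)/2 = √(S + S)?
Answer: -2/199 + 5*√14/5572 ≈ -0.0066927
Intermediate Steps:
n(S) = -2*√2*√S (n(S) = -2*√(S + S) = -2*√2*√S)
1/(c(73) + n(175)) = 1/(-112 - 2*√2*√175) = 1/(-112 - 2*√2*5*√7) = 1/(-112 - 10*√14)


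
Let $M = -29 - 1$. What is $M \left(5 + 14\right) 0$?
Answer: $0$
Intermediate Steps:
$M = -30$ ($M = -29 - 1 = -30$)
$M \left(5 + 14\right) 0 = - 30 \left(5 + 14\right) 0 = - 30 \cdot 19 \cdot 0 = \left(-30\right) 0 = 0$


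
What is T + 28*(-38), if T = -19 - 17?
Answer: -1100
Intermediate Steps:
T = -36
T + 28*(-38) = -36 + 28*(-38) = -36 - 1064 = -1100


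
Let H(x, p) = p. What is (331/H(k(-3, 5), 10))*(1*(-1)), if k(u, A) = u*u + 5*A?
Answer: -331/10 ≈ -33.100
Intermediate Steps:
k(u, A) = u² + 5*A
(331/H(k(-3, 5), 10))*(1*(-1)) = (331/10)*(1*(-1)) = (331*(⅒))*(-1) = (331/10)*(-1) = -331/10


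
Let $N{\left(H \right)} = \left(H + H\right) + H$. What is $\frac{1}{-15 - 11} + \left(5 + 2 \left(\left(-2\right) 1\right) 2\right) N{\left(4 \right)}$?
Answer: $- \frac{937}{26} \approx -36.038$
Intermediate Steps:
$N{\left(H \right)} = 3 H$ ($N{\left(H \right)} = 2 H + H = 3 H$)
$\frac{1}{-15 - 11} + \left(5 + 2 \left(\left(-2\right) 1\right) 2\right) N{\left(4 \right)} = \frac{1}{-15 - 11} + \left(5 + 2 \left(\left(-2\right) 1\right) 2\right) 3 \cdot 4 = \frac{1}{-26} + \left(5 + 2 \left(-2\right) 2\right) 12 = - \frac{1}{26} + \left(5 - 8\right) 12 = - \frac{1}{26} - 36 = - \frac{937}{26}$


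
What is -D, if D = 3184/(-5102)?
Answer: 1592/2551 ≈ 0.62407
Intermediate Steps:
D = -1592/2551 (D = 3184*(-1/5102) = -1592/2551 ≈ -0.62407)
-D = -1*(-1592/2551) = 1592/2551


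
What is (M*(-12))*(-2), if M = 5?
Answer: 120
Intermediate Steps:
(M*(-12))*(-2) = (5*(-12))*(-2) = -60*(-2) = 120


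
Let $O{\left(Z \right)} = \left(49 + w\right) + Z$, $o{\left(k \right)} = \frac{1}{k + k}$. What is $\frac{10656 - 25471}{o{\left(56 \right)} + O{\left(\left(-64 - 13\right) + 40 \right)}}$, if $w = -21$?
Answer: $\frac{1659280}{1007} \approx 1647.7$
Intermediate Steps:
$o{\left(k \right)} = \frac{1}{2 k}$
$O{\left(Z \right)} = 28 + Z$ ($O{\left(Z \right)} = \left(49 - 21\right) + Z = 28 + Z$)
$\frac{10656 - 25471}{o{\left(56 \right)} + O{\left(\left(-64 - 13\right) + 40 \right)}} = \frac{10656 - 25471}{\frac{1}{2 \cdot 56} + \left(28 + \left(\left(-64 - 13\right) + 40\right)\right)} = - \frac{14815}{\frac{1}{2} \cdot \frac{1}{56} + \left(28 + \left(-77 + 40\right)\right)} = - \frac{14815}{\frac{1}{112} + \left(28 - 37\right)} = - \frac{14815}{\frac{1}{112} - 9} = - \frac{14815}{- \frac{1007}{112}} = \left(-14815\right) \left(- \frac{112}{1007}\right) = \frac{1659280}{1007}$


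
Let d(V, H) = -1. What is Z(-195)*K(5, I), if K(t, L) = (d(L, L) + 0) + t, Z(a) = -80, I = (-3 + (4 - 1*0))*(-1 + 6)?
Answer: -320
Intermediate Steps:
I = 5 (I = (-3 + (4 + 0))*5 = (-3 + 4)*5 = 1*5 = 5)
K(t, L) = -1 + t (K(t, L) = (-1 + 0) + t = -1 + t)
Z(-195)*K(5, I) = -80*(-1 + 5) = -80*4 = -320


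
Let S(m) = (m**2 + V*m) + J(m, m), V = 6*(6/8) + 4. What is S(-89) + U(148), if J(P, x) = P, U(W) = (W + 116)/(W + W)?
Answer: 523653/74 ≈ 7076.4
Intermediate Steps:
U(W) = (116 + W)/(2*W) (U(W) = (116 + W)/((2*W)) = (116 + W)*(1/(2*W)) = (116 + W)/(2*W))
V = 17/2 (V = 6*(6*(1/8)) + 4 = 6*(3/4) + 4 = 9/2 + 4 = 17/2 ≈ 8.5000)
S(m) = m**2 + 19*m/2 (S(m) = (m**2 + 17*m/2) + m = m**2 + 19*m/2)
S(-89) + U(148) = (1/2)*(-89)*(19 + 2*(-89)) + (1/2)*(116 + 148)/148 = (1/2)*(-89)*(19 - 178) + (1/2)*(1/148)*264 = (1/2)*(-89)*(-159) + 33/37 = 14151/2 + 33/37 = 523653/74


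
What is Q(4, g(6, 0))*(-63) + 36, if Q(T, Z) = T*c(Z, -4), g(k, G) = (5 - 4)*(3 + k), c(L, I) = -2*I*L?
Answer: -18108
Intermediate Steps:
c(L, I) = -2*I*L
g(k, G) = 3 + k (g(k, G) = 1*(3 + k) = 3 + k)
Q(T, Z) = 8*T*Z (Q(T, Z) = T*(-2*(-4)*Z) = T*(8*Z) = 8*T*Z)
Q(4, g(6, 0))*(-63) + 36 = (8*4*(3 + 6))*(-63) + 36 = (8*4*9)*(-63) + 36 = 288*(-63) + 36 = -18144 + 36 = -18108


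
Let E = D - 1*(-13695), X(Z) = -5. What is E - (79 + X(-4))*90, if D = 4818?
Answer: 11853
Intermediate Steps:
E = 18513 (E = 4818 - 1*(-13695) = 4818 + 13695 = 18513)
E - (79 + X(-4))*90 = 18513 - (79 - 5)*90 = 18513 - 74*90 = 18513 - 1*6660 = 18513 - 6660 = 11853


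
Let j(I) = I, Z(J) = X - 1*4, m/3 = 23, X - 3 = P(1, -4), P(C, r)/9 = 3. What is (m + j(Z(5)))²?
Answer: 9025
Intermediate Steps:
P(C, r) = 27 (P(C, r) = 9*3 = 27)
X = 30 (X = 3 + 27 = 30)
m = 69 (m = 3*23 = 69)
Z(J) = 26 (Z(J) = 30 - 1*4 = 30 - 4 = 26)
(m + j(Z(5)))² = (69 + 26)² = 95² = 9025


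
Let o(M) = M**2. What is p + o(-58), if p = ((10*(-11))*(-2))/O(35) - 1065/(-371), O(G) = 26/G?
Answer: 17666767/4823 ≈ 3663.0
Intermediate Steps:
p = 1442195/4823 (p = ((10*(-11))*(-2))/((26/35)) - 1065/(-371) = (-110*(-2))/((26*(1/35))) - 1065*(-1/371) = 220/(26/35) + 1065/371 = 220*(35/26) + 1065/371 = 3850/13 + 1065/371 = 1442195/4823 ≈ 299.02)
p + o(-58) = 1442195/4823 + (-58)**2 = 1442195/4823 + 3364 = 17666767/4823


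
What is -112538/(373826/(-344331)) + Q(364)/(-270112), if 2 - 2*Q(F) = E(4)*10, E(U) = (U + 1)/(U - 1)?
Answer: 7850195249905595/75731166384 ≈ 1.0366e+5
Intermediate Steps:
E(U) = (1 + U)/(-1 + U)
Q(F) = -22/3 (Q(F) = 1 - (1 + 4)/(-1 + 4)*10/2 = 1 - 5/3*10/2 = 1 - (1/3)*5*10/2 = 1 - 5*10/6 = 1 - 1/2*50/3 = 1 - 25/3 = -22/3)
-112538/(373826/(-344331)) + Q(364)/(-270112) = -112538/(373826/(-344331)) - 22/3/(-270112) = -112538/(373826*(-1/344331)) - 22/3*(-1/270112) = -112538/(-373826/344331) + 11/405168 = -112538*(-344331/373826) + 11/405168 = 19375161039/186913 + 11/405168 = 7850195249905595/75731166384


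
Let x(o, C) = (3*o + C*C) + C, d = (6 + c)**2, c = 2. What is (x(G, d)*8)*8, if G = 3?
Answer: 266816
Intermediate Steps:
d = 64 (d = (6 + 2)**2 = 8**2 = 64)
x(o, C) = C + C**2 + 3*o (x(o, C) = (3*o + C**2) + C = (C**2 + 3*o) + C = C + C**2 + 3*o)
(x(G, d)*8)*8 = ((64 + 64**2 + 3*3)*8)*8 = ((64 + 4096 + 9)*8)*8 = (4169*8)*8 = 33352*8 = 266816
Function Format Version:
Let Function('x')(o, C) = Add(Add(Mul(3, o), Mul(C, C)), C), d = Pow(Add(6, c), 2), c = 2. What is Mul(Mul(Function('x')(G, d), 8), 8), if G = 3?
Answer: 266816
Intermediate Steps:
d = 64 (d = Pow(Add(6, 2), 2) = Pow(8, 2) = 64)
Function('x')(o, C) = Add(C, Pow(C, 2), Mul(3, o)) (Function('x')(o, C) = Add(Add(Mul(3, o), Pow(C, 2)), C) = Add(Add(Pow(C, 2), Mul(3, o)), C) = Add(C, Pow(C, 2), Mul(3, o)))
Mul(Mul(Function('x')(G, d), 8), 8) = Mul(Mul(Add(64, Pow(64, 2), Mul(3, 3)), 8), 8) = Mul(Mul(Add(64, 4096, 9), 8), 8) = Mul(Mul(4169, 8), 8) = Mul(33352, 8) = 266816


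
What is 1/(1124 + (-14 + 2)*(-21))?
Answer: 1/1376 ≈ 0.00072674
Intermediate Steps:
1/(1124 + (-14 + 2)*(-21)) = 1/(1124 - 12*(-21)) = 1/(1124 + 252) = 1/1376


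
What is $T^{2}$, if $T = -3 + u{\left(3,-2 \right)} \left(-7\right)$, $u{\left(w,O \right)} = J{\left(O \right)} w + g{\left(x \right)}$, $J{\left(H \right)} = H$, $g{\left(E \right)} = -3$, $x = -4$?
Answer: $3600$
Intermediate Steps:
$u{\left(w,O \right)} = -3 + O w$ ($u{\left(w,O \right)} = O w - 3 = -3 + O w$)
$T = 60$ ($T = -3 + \left(-3 - 6\right) \left(-7\right) = -3 - -63 = -3 + 63 = 60$)
$T^{2} = 60^{2} = 3600$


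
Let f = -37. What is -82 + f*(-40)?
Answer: 1398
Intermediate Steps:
-82 + f*(-40) = -82 - 37*(-40) = -82 + 1480 = 1398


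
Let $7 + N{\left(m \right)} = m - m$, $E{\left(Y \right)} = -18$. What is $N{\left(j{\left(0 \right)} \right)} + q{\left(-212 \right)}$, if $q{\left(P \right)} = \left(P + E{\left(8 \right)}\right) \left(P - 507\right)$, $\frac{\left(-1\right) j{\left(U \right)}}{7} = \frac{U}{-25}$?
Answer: $165363$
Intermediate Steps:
$j{\left(U \right)} = \frac{7 U}{25}$ ($j{\left(U \right)} = - 7 \frac{U}{-25} = - 7 U \left(- \frac{1}{25}\right) = - 7 \left(- \frac{U}{25}\right) = \frac{7 U}{25}$)
$q{\left(P \right)} = \left(-507 + P\right) \left(-18 + P\right)$ ($q{\left(P \right)} = \left(P - 18\right) \left(P - 507\right) = \left(-18 + P\right) \left(-507 + P\right) = \left(-507 + P\right) \left(-18 + P\right)$)
$N{\left(m \right)} = -7$ ($N{\left(m \right)} = -7 + \left(m - m\right) = -7 + 0 = -7$)
$N{\left(j{\left(0 \right)} \right)} + q{\left(-212 \right)} = -7 + \left(9126 + \left(-212\right)^{2} - -111300\right) = -7 + \left(9126 + 44944 + 111300\right) = -7 + 165370 = 165363$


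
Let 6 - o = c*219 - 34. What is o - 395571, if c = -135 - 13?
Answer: -363119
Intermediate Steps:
c = -148
o = 32452 (o = 6 - (-148*219 - 34) = 6 - (-32412 - 34) = 6 - 1*(-32446) = 6 + 32446 = 32452)
o - 395571 = 32452 - 395571 = -363119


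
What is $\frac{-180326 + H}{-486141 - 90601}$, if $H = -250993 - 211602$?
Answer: $\frac{642921}{576742} \approx 1.1147$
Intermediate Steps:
$H = -462595$ ($H = -250993 - 211602 = -462595$)
$\frac{-180326 + H}{-486141 - 90601} = \frac{-180326 - 462595}{-486141 - 90601} = - \frac{642921}{-576742} = \left(-642921\right) \left(- \frac{1}{576742}\right) = \frac{642921}{576742}$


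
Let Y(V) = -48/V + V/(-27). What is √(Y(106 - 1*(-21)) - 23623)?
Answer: 2*I*√7717220913/1143 ≈ 153.71*I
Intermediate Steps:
Y(V) = -48/V - V/27 (Y(V) = -48/V + V*(-1/27) = -48/V - V/27)
√(Y(106 - 1*(-21)) - 23623) = √((-48/(106 - 1*(-21)) - (106 - 1*(-21))/27) - 23623) = √((-48/(106 + 21) - (106 + 21)/27) - 23623) = √((-48/127 - 1/27*127) - 23623) = √((-48*1/127 - 127/27) - 23623) = √((-48/127 - 127/27) - 23623) = √(-17425/3429 - 23623) = √(-81020692/3429) = 2*I*√7717220913/1143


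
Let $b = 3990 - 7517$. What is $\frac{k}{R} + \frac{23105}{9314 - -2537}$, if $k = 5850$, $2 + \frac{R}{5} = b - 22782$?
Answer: $\frac{594049985}{311811661} \approx 1.9052$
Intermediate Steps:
$b = -3527$ ($b = 3990 - 7517 = -3527$)
$R = -131555$ ($R = -10 + 5 \left(-3527 - 22782\right) = -10 + 5 \left(-26309\right) = -10 - 131545 = -131555$)
$\frac{k}{R} + \frac{23105}{9314 - -2537} = \frac{5850}{-131555} + \frac{23105}{9314 - -2537} = 5850 \left(- \frac{1}{131555}\right) + \frac{23105}{9314 + 2537} = - \frac{1170}{26311} + \frac{23105}{11851} = \frac{594049985}{311811661}$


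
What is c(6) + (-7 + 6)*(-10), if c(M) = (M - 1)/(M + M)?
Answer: 125/12 ≈ 10.417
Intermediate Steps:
c(M) = (-1 + M)/(2*M) (c(M) = (-1 + M)/((2*M)) = (-1 + M)*(1/(2*M)) = (-1 + M)/(2*M))
c(6) + (-7 + 6)*(-10) = (½)*(-1 + 6)/6 + (-7 + 6)*(-10) = (½)*(⅙)*5 - 1*(-10) = 5/12 + 10 = 125/12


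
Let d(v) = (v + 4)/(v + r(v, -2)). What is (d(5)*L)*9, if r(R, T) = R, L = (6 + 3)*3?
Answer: 2187/10 ≈ 218.70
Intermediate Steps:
L = 27 (L = 9*3 = 27)
d(v) = (4 + v)/(2*v) (d(v) = (v + 4)/(v + v) = (4 + v)/((2*v)) = (4 + v)*(1/(2*v)) = (4 + v)/(2*v))
(d(5)*L)*9 = (((1/2)*(4 + 5)/5)*27)*9 = (((1/2)*(1/5)*9)*27)*9 = ((9/10)*27)*9 = (243/10)*9 = 2187/10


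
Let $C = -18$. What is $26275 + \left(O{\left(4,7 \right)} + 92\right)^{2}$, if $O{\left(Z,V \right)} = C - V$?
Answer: $30764$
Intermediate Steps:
$O{\left(Z,V \right)} = -18 - V$
$26275 + \left(O{\left(4,7 \right)} + 92\right)^{2} = 26275 + \left(\left(-18 - 7\right) + 92\right)^{2} = 26275 + \left(-25 + 92\right)^{2} = 26275 + 67^{2} = 26275 + 4489 = 30764$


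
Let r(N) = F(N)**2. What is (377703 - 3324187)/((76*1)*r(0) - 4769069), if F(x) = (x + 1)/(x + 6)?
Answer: 13259178/21460801 ≈ 0.61783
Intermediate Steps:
F(x) = (1 + x)/(6 + x)
r(N) = (1 + N)**2/(6 + N)**2 (r(N) = ((1 + N)/(6 + N))**2 = (1 + N)**2/(6 + N)**2)
(377703 - 3324187)/((76*1)*r(0) - 4769069) = (377703 - 3324187)/((76*1)*((1 + 0)**2/(6 + 0)**2) - 4769069) = -2946484/(76*(1**2/6**2) - 4769069) = -2946484/(76*(1*(1/36)) - 4769069) = -2946484/(76*(1/36) - 4769069) = -2946484/(19/9 - 4769069) = -2946484/(-42921602/9) = -2946484*(-9/42921602) = 13259178/21460801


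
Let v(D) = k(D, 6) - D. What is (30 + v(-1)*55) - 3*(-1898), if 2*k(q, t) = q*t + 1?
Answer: 11283/2 ≈ 5641.5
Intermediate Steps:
k(q, t) = ½ + q*t/2 (k(q, t) = (q*t + 1)/2 = (1 + q*t)/2 = ½ + q*t/2)
v(D) = ½ + 2*D (v(D) = (½ + (½)*D*6) - D = (½ + 3*D) - D = ½ + 2*D)
(30 + v(-1)*55) - 3*(-1898) = (30 + (½ + 2*(-1))*55) - 3*(-1898) = (30 + (½ - 2)*55) - 1*(-5694) = (30 - 3/2*55) + 5694 = (30 - 165/2) + 5694 = -105/2 + 5694 = 11283/2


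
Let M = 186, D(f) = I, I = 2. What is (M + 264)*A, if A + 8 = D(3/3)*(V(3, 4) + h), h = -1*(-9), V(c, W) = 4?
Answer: 8100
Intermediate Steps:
h = 9
D(f) = 2
A = 18 (A = -8 + 2*(4 + 9) = -8 + 2*13 = -8 + 26 = 18)
(M + 264)*A = (186 + 264)*18 = 450*18 = 8100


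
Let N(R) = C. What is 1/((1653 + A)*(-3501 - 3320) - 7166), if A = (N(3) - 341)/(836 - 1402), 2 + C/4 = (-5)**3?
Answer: -2/22585021 ≈ -8.8554e-8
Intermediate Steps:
C = -508 (C = -8 + 4*(-5)**3 = -8 + 4*(-125) = -8 - 500 = -508)
N(R) = -508
A = 3/2 (A = (-508 - 341)/(836 - 1402) = -849/(-566) = -849*(-1/566) = 3/2 ≈ 1.5000)
1/((1653 + A)*(-3501 - 3320) - 7166) = 1/((1653 + 3/2)*(-3501 - 3320) - 7166) = 1/((3309/2)*(-6821) - 7166) = 1/(-22570689/2 - 7166) = 1/(-22585021/2) = -2/22585021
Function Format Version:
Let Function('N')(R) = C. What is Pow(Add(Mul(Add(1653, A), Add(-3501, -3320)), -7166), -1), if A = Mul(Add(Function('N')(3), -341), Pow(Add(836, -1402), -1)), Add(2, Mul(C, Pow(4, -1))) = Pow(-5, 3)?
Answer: Rational(-2, 22585021) ≈ -8.8554e-8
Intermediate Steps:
C = -508 (C = Add(-8, Mul(4, Pow(-5, 3))) = Add(-8, Mul(4, -125)) = Add(-8, -500) = -508)
Function('N')(R) = -508
A = Rational(3, 2) (A = Mul(Add(-508, -341), Pow(Add(836, -1402), -1)) = Mul(-849, Pow(-566, -1)) = Mul(-849, Rational(-1, 566)) = Rational(3, 2) ≈ 1.5000)
Pow(Add(Mul(Add(1653, A), Add(-3501, -3320)), -7166), -1) = Pow(Add(Mul(Add(1653, Rational(3, 2)), Add(-3501, -3320)), -7166), -1) = Pow(Add(Mul(Rational(3309, 2), -6821), -7166), -1) = Pow(Add(Rational(-22570689, 2), -7166), -1) = Pow(Rational(-22585021, 2), -1) = Rational(-2, 22585021)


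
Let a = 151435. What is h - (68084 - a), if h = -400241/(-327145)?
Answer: 27268263136/327145 ≈ 83352.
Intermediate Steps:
h = 400241/327145 (h = -400241*(-1/327145) = 400241/327145 ≈ 1.2234)
h - (68084 - a) = 400241/327145 - (68084 - 1*151435) = 400241/327145 - (68084 - 151435) = 400241/327145 - 1*(-83351) = 400241/327145 + 83351 = 27268263136/327145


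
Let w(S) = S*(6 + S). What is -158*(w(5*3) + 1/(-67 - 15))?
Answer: -2040491/41 ≈ -49768.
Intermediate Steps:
-158*(w(5*3) + 1/(-67 - 15)) = -158*((5*3)*(6 + 5*3) + 1/(-67 - 15)) = -158*(15*(6 + 15) + 1/(-82)) = -158*(15*21 - 1/82) = -158*(315 - 1/82) = -158*25829/82 = -2040491/41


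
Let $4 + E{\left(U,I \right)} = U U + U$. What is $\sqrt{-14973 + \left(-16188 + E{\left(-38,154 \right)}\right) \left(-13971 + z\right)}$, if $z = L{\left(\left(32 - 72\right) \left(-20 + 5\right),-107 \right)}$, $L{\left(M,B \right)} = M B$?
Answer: $\sqrt{1155821433} \approx 33997.0$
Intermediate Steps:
$L{\left(M,B \right)} = B M$
$z = -64200$ ($z = - 107 \left(32 - 72\right) \left(-20 + 5\right) = - 107 \left(\left(-40\right) \left(-15\right)\right) = \left(-107\right) 600 = -64200$)
$E{\left(U,I \right)} = -4 + U + U^{2}$ ($E{\left(U,I \right)} = -4 + \left(U U + U\right) = -4 + \left(U^{2} + U\right) = -4 + \left(U + U^{2}\right) = -4 + U + U^{2}$)
$\sqrt{-14973 + \left(-16188 + E{\left(-38,154 \right)}\right) \left(-13971 + z\right)} = \sqrt{-14973 + \left(-16188 - \left(42 - 1444\right)\right) \left(-13971 - 64200\right)} = \sqrt{-14973 + \left(-16188 - -1402\right) \left(-78171\right)} = \sqrt{-14973 + \left(-16188 + 1402\right) \left(-78171\right)} = \sqrt{-14973 - -1155836406} = \sqrt{-14973 + 1155836406} = \sqrt{1155821433}$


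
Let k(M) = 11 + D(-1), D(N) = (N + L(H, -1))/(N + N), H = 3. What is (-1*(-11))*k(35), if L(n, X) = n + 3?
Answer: 187/2 ≈ 93.500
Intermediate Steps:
L(n, X) = 3 + n
D(N) = (6 + N)/(2*N) (D(N) = (N + (3 + 3))/(N + N) = (N + 6)/((2*N)) = (6 + N)*(1/(2*N)) = (6 + N)/(2*N))
k(M) = 17/2 (k(M) = 11 + (1/2)*(6 - 1)/(-1) = 11 + (1/2)*(-1)*5 = 11 - 5/2 = 17/2)
(-1*(-11))*k(35) = -1*(-11)*(17/2) = 11*(17/2) = 187/2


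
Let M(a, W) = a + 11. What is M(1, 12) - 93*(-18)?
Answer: 1686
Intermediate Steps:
M(a, W) = 11 + a
M(1, 12) - 93*(-18) = (11 + 1) - 93*(-18) = 12 + 1674 = 1686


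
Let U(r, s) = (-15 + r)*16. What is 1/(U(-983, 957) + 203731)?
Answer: 1/187763 ≈ 5.3259e-6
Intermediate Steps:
U(r, s) = -240 + 16*r
1/(U(-983, 957) + 203731) = 1/((-240 + 16*(-983)) + 203731) = 1/((-240 - 15728) + 203731) = 1/(-15968 + 203731) = 1/187763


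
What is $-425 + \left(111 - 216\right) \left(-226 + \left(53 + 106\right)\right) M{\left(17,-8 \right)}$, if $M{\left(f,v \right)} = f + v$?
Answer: $62890$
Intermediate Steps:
$-425 + \left(111 - 216\right) \left(-226 + \left(53 + 106\right)\right) M{\left(17,-8 \right)} = -425 + \left(111 - 216\right) \left(-226 + \left(53 + 106\right)\right) \left(17 - 8\right) = -425 + - 105 \left(-226 + 159\right) 9 = -425 + \left(-105\right) \left(-67\right) 9 = -425 + 7035 \cdot 9 = -425 + 63315 = 62890$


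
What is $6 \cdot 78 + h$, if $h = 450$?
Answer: $918$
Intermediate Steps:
$6 \cdot 78 + h = 6 \cdot 78 + 450 = 468 + 450 = 918$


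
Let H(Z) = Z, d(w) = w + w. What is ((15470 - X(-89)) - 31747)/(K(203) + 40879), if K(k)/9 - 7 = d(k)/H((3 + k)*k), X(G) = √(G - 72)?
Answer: -1676531/4217035 - 103*I*√161/4217035 ≈ -0.39756 - 0.00030992*I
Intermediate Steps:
d(w) = 2*w
X(G) = √(-72 + G)
K(k) = 63 + 18/(3 + k) (K(k) = 63 + 9*((2*k)/(((3 + k)*k))) = 63 + 9*((2*k)/((k*(3 + k)))) = 63 + 9*((2*k)*(1/(k*(3 + k)))) = 63 + 9*(2/(3 + k)) = 63 + 18/(3 + k))
((15470 - X(-89)) - 31747)/(K(203) + 40879) = ((15470 - √(-72 - 89)) - 31747)/(9*(23 + 7*203)/(3 + 203) + 40879) = ((15470 - √(-161)) - 31747)/(9*(23 + 1421)/206 + 40879) = ((15470 - I*√161) - 31747)/(9*(1/206)*1444 + 40879) = ((15470 - I*√161) - 31747)/(6498/103 + 40879) = (-16277 - I*√161)/(4217035/103) = (-16277 - I*√161)*(103/4217035) = -1676531/4217035 - 103*I*√161/4217035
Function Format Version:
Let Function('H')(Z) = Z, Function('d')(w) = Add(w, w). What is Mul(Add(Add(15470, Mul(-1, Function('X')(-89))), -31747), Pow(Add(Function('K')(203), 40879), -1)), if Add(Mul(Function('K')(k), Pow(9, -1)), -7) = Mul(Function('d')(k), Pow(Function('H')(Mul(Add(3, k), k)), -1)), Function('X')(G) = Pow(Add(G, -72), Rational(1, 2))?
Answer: Add(Rational(-1676531, 4217035), Mul(Rational(-103, 4217035), I, Pow(161, Rational(1, 2)))) ≈ Add(-0.39756, Mul(-0.00030992, I))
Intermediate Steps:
Function('d')(w) = Mul(2, w)
Function('X')(G) = Pow(Add(-72, G), Rational(1, 2))
Function('K')(k) = Add(63, Mul(18, Pow(Add(3, k), -1))) (Function('K')(k) = Add(63, Mul(9, Mul(Mul(2, k), Pow(Mul(Add(3, k), k), -1)))) = Add(63, Mul(9, Mul(Mul(2, k), Pow(Mul(k, Add(3, k)), -1)))) = Add(63, Mul(9, Mul(Mul(2, k), Mul(Pow(k, -1), Pow(Add(3, k), -1))))) = Add(63, Mul(9, Mul(2, Pow(Add(3, k), -1)))) = Add(63, Mul(18, Pow(Add(3, k), -1))))
Mul(Add(Add(15470, Mul(-1, Function('X')(-89))), -31747), Pow(Add(Function('K')(203), 40879), -1)) = Mul(Add(Add(15470, Mul(-1, Pow(Add(-72, -89), Rational(1, 2)))), -31747), Pow(Add(Mul(9, Pow(Add(3, 203), -1), Add(23, Mul(7, 203))), 40879), -1)) = Mul(Add(Add(15470, Mul(-1, Pow(-161, Rational(1, 2)))), -31747), Pow(Add(Mul(9, Pow(206, -1), Add(23, 1421)), 40879), -1)) = Mul(Add(Add(15470, Mul(-1, Mul(I, Pow(161, Rational(1, 2))))), -31747), Pow(Add(Mul(9, Rational(1, 206), 1444), 40879), -1)) = Mul(Add(Add(15470, Mul(-1, I, Pow(161, Rational(1, 2)))), -31747), Pow(Add(Rational(6498, 103), 40879), -1)) = Mul(Add(-16277, Mul(-1, I, Pow(161, Rational(1, 2)))), Pow(Rational(4217035, 103), -1)) = Mul(Add(-16277, Mul(-1, I, Pow(161, Rational(1, 2)))), Rational(103, 4217035)) = Add(Rational(-1676531, 4217035), Mul(Rational(-103, 4217035), I, Pow(161, Rational(1, 2))))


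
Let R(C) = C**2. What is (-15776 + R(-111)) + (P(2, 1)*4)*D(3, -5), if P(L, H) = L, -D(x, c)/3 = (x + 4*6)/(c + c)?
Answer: -16951/5 ≈ -3390.2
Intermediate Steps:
D(x, c) = -3*(24 + x)/(2*c) (D(x, c) = -3*(x + 4*6)/(c + c) = -3*(x + 24)/(2*c) = -3*(24 + x)*1/(2*c) = -3*(24 + x)/(2*c))
(-15776 + R(-111)) + (P(2, 1)*4)*D(3, -5) = (-15776 + (-111)**2) + (2*4)*((3/2)*(-24 - 1*3)/(-5)) = (-15776 + 12321) + 8*((3/2)*(-1/5)*(-24 - 3)) = -3455 + 8*((3/2)*(-1/5)*(-27)) = -3455 + 8*(81/10) = -3455 + 324/5 = -16951/5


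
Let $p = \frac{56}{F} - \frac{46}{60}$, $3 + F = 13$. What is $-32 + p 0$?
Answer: $-32$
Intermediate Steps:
$F = 10$ ($F = -3 + 13 = 10$)
$p = \frac{29}{6}$ ($p = \frac{56}{10} - \frac{46}{60} = 56 \cdot \frac{1}{10} - \frac{23}{30} = \frac{28}{5} - \frac{23}{30} = \frac{29}{6} \approx 4.8333$)
$-32 + p 0 = -32 + \frac{29}{6} \cdot 0 = -32 + 0 = -32$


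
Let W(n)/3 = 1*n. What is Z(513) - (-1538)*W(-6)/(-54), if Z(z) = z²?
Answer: 791045/3 ≈ 2.6368e+5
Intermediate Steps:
W(n) = 3*n (W(n) = 3*(1*n) = 3*n)
Z(513) - (-1538)*W(-6)/(-54) = 513² - (-1538)*(3*(-6))/(-54) = 263169 - (-1538)*(-18*(-1/54)) = 263169 - (-1538)/3 = 263169 - 1*(-1538/3) = 263169 + 1538/3 = 791045/3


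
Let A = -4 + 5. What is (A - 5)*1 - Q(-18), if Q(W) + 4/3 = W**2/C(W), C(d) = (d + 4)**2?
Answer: -635/147 ≈ -4.3197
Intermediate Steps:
A = 1
C(d) = (4 + d)**2
Q(W) = -4/3 + W**2/(4 + W)**2 (Q(W) = -4/3 + W**2/((4 + W)**2) = -4/3 + W**2/(4 + W)**2)
(A - 5)*1 - Q(-18) = (1 - 5)*1 - (-4/3 + (-18)**2/(4 - 18)**2) = -4*1 - (-4/3 + 324/(-14)**2) = -4 - (-4/3 + 324*(1/196)) = -4 - (-4/3 + 81/49) = -4 - 1*47/147 = -4 - 47/147 = -635/147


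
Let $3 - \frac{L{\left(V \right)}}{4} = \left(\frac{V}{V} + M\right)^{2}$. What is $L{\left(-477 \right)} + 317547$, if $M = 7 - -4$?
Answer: $316983$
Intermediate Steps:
$M = 11$ ($M = 7 + 4 = 11$)
$L{\left(V \right)} = -564$ ($L{\left(V \right)} = 12 - 4 \left(\frac{V}{V} + 11\right)^{2} = 12 - 4 \left(1 + 11\right)^{2} = 12 - 4 \cdot 12^{2} = 12 - 576 = -564$)
$L{\left(-477 \right)} + 317547 = -564 + 317547 = 316983$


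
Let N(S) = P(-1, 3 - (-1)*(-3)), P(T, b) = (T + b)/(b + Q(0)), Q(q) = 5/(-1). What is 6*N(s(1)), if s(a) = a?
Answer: 6/5 ≈ 1.2000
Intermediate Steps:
Q(q) = -5 (Q(q) = 5*(-1) = -5)
P(T, b) = (T + b)/(-5 + b) (P(T, b) = (T + b)/(b - 5) = (T + b)/(-5 + b))
N(S) = ⅕ (N(S) = (-1 + (3 - (-1)*(-3)))/(-5 + (3 - (-1)*(-3))) = (-1 + (3 - 1*3))/(-5 + (3 - 1*3)) = (-1 + (3 - 3))/(-5 + (3 - 3)) = (-1 + 0)/(-5 + 0) = -1/(-5) = -⅕*(-1) = ⅕)
6*N(s(1)) = 6*(⅕) = 6/5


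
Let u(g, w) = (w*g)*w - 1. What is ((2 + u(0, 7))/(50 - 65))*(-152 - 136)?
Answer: 96/5 ≈ 19.200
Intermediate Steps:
u(g, w) = -1 + g*w² (u(g, w) = (g*w)*w - 1 = g*w² - 1 = -1 + g*w²)
((2 + u(0, 7))/(50 - 65))*(-152 - 136) = ((2 + (-1 + 0*7²))/(50 - 65))*(-152 - 136) = ((2 + (-1 + 0*49))/(-15))*(-288) = ((2 + (-1 + 0))*(-1/15))*(-288) = ((2 - 1)*(-1/15))*(-288) = (1*(-1/15))*(-288) = -1/15*(-288) = 96/5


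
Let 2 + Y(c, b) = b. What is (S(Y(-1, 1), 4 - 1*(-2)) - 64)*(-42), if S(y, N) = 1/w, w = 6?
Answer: 2681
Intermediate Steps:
Y(c, b) = -2 + b
S(y, N) = ⅙ (S(y, N) = 1/6 = ⅙)
(S(Y(-1, 1), 4 - 1*(-2)) - 64)*(-42) = (⅙ - 64)*(-42) = -383/6*(-42) = 2681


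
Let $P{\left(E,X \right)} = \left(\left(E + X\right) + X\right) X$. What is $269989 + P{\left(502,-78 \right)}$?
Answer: $243001$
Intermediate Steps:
$P{\left(E,X \right)} = X \left(E + 2 X\right)$ ($P{\left(E,X \right)} = \left(E + 2 X\right) X = X \left(E + 2 X\right)$)
$269989 + P{\left(502,-78 \right)} = 269989 - 78 \left(502 + 2 \left(-78\right)\right) = 269989 - 78 \left(502 - 156\right) = 269989 - 26988 = 243001$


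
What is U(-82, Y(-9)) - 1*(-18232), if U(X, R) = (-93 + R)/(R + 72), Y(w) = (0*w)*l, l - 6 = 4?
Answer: 437537/24 ≈ 18231.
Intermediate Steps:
l = 10 (l = 6 + 4 = 10)
Y(w) = 0 (Y(w) = (0*w)*10 = 0*10 = 0)
U(X, R) = (-93 + R)/(72 + R)
U(-82, Y(-9)) - 1*(-18232) = (-93 + 0)/(72 + 0) - 1*(-18232) = -93/72 + 18232 = (1/72)*(-93) + 18232 = -31/24 + 18232 = 437537/24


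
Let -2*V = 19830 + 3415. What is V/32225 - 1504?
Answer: -19391209/12890 ≈ -1504.4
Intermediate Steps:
V = -23245/2 (V = -(19830 + 3415)/2 = -½*23245 = -23245/2 ≈ -11623.)
V/32225 - 1504 = -23245/2/32225 - 1504 = -23245/2*1/32225 - 1504 = -4649/12890 - 1504 = -19391209/12890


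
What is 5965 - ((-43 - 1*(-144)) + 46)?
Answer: 5818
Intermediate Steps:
5965 - ((-43 - 1*(-144)) + 46) = 5965 - ((-43 + 144) + 46) = 5965 - (101 + 46) = 5965 - 147 = 5818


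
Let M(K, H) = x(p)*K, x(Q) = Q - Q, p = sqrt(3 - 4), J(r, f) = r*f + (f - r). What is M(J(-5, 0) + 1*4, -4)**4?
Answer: 0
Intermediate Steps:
J(r, f) = f - r + f*r (J(r, f) = f*r + (f - r) = f - r + f*r)
p = I (p = sqrt(-1) = I ≈ 1.0*I)
x(Q) = 0
M(K, H) = 0 (M(K, H) = 0*K = 0)
M(J(-5, 0) + 1*4, -4)**4 = 0**4 = 0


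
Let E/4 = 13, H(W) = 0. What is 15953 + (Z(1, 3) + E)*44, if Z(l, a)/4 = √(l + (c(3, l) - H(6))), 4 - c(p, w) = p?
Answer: 18241 + 176*√2 ≈ 18490.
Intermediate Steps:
c(p, w) = 4 - p
E = 52 (E = 4*13 = 52)
Z(l, a) = 4*√(1 + l) (Z(l, a) = 4*√(l + ((4 - 1*3) - 1*0)) = 4*√(l + ((4 - 3) + 0)) = 4*√(l + (1 + 0)) = 4*√(l + 1) = 4*√(1 + l))
15953 + (Z(1, 3) + E)*44 = 15953 + (4*√(1 + 1) + 52)*44 = 15953 + (4*√2 + 52)*44 = 15953 + (52 + 4*√2)*44 = 15953 + (2288 + 176*√2) = 18241 + 176*√2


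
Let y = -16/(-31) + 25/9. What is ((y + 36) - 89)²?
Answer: 192321424/77841 ≈ 2470.7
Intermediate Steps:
y = 919/279 (y = -16*(-1/31) + 25*(⅑) = 16/31 + 25/9 = 919/279 ≈ 3.2939)
((y + 36) - 89)² = ((919/279 + 36) - 89)² = (10963/279 - 89)² = (-13868/279)² = 192321424/77841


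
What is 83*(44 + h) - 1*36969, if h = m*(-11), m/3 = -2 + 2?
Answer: -33317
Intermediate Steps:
m = 0 (m = 3*(-2 + 2) = 3*0 = 0)
h = 0 (h = 0*(-11) = 0)
83*(44 + h) - 1*36969 = 83*(44 + 0) - 1*36969 = 83*44 - 36969 = 3652 - 36969 = -33317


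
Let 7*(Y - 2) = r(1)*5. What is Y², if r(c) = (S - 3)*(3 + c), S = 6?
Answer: 5476/49 ≈ 111.76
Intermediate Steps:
r(c) = 9 + 3*c (r(c) = (6 - 3)*(3 + c) = 3*(3 + c) = 9 + 3*c)
Y = 74/7 (Y = 2 + ((9 + 3*1)*5)/7 = 2 + ((9 + 3)*5)/7 = 2 + (12*5)/7 = 2 + (⅐)*60 = 2 + 60/7 = 74/7 ≈ 10.571)
Y² = (74/7)² = 5476/49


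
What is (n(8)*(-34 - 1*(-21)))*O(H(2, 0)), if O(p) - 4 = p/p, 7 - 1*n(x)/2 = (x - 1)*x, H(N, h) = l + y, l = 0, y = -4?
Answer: 6370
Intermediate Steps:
H(N, h) = -4 (H(N, h) = 0 - 4 = -4)
n(x) = 14 - 2*x*(-1 + x) (n(x) = 14 - 2*(x - 1)*x = 14 - 2*(-1 + x)*x = 14 - 2*x*(-1 + x))
O(p) = 5 (O(p) = 4 + p/p = 4 + 1 = 5)
(n(8)*(-34 - 1*(-21)))*O(H(2, 0)) = ((14 - 2*8² + 2*8)*(-34 - 1*(-21)))*5 = ((14 - 2*64 + 16)*(-34 + 21))*5 = ((14 - 128 + 16)*(-13))*5 = -98*(-13)*5 = 1274*5 = 6370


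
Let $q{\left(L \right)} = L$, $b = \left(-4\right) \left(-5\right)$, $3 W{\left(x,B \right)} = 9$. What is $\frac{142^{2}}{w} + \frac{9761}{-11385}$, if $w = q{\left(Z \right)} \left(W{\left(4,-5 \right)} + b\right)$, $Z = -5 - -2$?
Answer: $- \frac{3336821}{11385} \approx -293.09$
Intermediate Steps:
$W{\left(x,B \right)} = 3$ ($W{\left(x,B \right)} = \frac{1}{3} \cdot 9 = 3$)
$b = 20$
$Z = -3$ ($Z = -5 + 2 = -3$)
$w = -69$ ($w = - 3 \left(3 + 20\right) = \left(-3\right) 23 = -69$)
$\frac{142^{2}}{w} + \frac{9761}{-11385} = \frac{142^{2}}{-69} + \frac{9761}{-11385} = 20164 \left(- \frac{1}{69}\right) + 9761 \left(- \frac{1}{11385}\right) = - \frac{20164}{69} - \frac{9761}{11385} = - \frac{3336821}{11385}$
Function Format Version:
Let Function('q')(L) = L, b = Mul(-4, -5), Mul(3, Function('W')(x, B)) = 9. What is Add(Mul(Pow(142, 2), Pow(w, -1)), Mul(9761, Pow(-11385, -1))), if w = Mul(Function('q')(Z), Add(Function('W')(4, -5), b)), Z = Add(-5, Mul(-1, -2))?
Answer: Rational(-3336821, 11385) ≈ -293.09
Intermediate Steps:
Function('W')(x, B) = 3 (Function('W')(x, B) = Mul(Rational(1, 3), 9) = 3)
b = 20
Z = -3 (Z = Add(-5, 2) = -3)
w = -69 (w = Mul(-3, Add(3, 20)) = Mul(-3, 23) = -69)
Add(Mul(Pow(142, 2), Pow(w, -1)), Mul(9761, Pow(-11385, -1))) = Add(Mul(Pow(142, 2), Pow(-69, -1)), Mul(9761, Pow(-11385, -1))) = Add(Mul(20164, Rational(-1, 69)), Mul(9761, Rational(-1, 11385))) = Add(Rational(-20164, 69), Rational(-9761, 11385)) = Rational(-3336821, 11385)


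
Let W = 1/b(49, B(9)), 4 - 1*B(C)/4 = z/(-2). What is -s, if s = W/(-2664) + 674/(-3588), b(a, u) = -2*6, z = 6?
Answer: 1795237/9558432 ≈ 0.18782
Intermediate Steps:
B(C) = 28 (B(C) = 16 - 24/(-2) = 16 - 24*(-1)/2 = 16 - 4*(-3) = 16 + 12 = 28)
b(a, u) = -12
W = -1/12 (W = 1/(-12) = -1/12 ≈ -0.083333)
s = -1795237/9558432 (s = -1/12/(-2664) + 674/(-3588) = -1/12*(-1/2664) + 674*(-1/3588) = 1/31968 - 337/1794 = -1795237/9558432 ≈ -0.18782)
-s = -1*(-1795237/9558432) = 1795237/9558432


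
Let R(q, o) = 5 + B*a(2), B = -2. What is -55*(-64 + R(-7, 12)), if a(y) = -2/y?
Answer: 3135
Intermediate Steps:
R(q, o) = 7 (R(q, o) = 5 - (-4)/2 = 5 - 2*(-1) = 5 + 2 = 7)
-55*(-64 + R(-7, 12)) = -55*(-64 + 7) = -55*(-57) = 3135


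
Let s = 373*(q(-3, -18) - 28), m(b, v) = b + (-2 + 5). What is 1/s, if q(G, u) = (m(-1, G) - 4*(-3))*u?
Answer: -1/104440 ≈ -9.5749e-6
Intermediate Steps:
m(b, v) = 3 + b (m(b, v) = b + 3 = 3 + b)
q(G, u) = 14*u (q(G, u) = ((3 - 1) - 4*(-3))*u = (2 + 12)*u = 14*u)
s = -104440 (s = 373*(14*(-18) - 28) = 373*(-252 - 28) = 373*(-280) = -104440)
1/s = 1/(-104440) = -1/104440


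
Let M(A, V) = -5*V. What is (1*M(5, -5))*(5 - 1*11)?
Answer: -150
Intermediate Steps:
(1*M(5, -5))*(5 - 1*11) = (1*(-5*(-5)))*(5 - 1*11) = (1*25)*(5 - 11) = 25*(-6) = -150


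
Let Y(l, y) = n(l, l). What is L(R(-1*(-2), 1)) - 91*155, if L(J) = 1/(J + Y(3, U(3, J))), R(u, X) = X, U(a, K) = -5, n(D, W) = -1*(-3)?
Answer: -56419/4 ≈ -14105.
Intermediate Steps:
n(D, W) = 3
Y(l, y) = 3
L(J) = 1/(3 + J) (L(J) = 1/(J + 3) = 1/(3 + J))
L(R(-1*(-2), 1)) - 91*155 = 1/(3 + 1) - 91*155 = 1/4 - 14105 = ¼ - 14105 = -56419/4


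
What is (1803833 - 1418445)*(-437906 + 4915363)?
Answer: 1725558198316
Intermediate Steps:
(1803833 - 1418445)*(-437906 + 4915363) = 385388*4477457 = 1725558198316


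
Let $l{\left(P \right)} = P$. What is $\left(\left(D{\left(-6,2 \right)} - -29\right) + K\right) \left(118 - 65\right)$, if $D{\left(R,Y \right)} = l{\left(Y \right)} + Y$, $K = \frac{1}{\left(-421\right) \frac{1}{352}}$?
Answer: $\frac{717673}{421} \approx 1704.7$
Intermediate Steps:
$K = - \frac{352}{421}$ ($K = \frac{1}{\left(-421\right) \frac{1}{352}} = \frac{1}{- \frac{421}{352}} = - \frac{352}{421} \approx -0.8361$)
$D{\left(R,Y \right)} = 2 Y$ ($D{\left(R,Y \right)} = Y + Y = 2 Y$)
$\left(\left(D{\left(-6,2 \right)} - -29\right) + K\right) \left(118 - 65\right) = \left(\left(2 \cdot 2 - -29\right) - \frac{352}{421}\right) \left(118 - 65\right) = \left(\left(4 + 29\right) - \frac{352}{421}\right) 53 = \left(33 - \frac{352}{421}\right) 53 = \frac{13541}{421} \cdot 53 = \frac{717673}{421}$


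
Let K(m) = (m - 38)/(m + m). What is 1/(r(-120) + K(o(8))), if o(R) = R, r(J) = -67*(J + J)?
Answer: 8/128625 ≈ 6.2196e-5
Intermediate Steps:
r(J) = -134*J
K(m) = (-38 + m)/(2*m) (K(m) = (-38 + m)/((2*m)) = (-38 + m)*(1/(2*m)) = (-38 + m)/(2*m))
1/(r(-120) + K(o(8))) = 1/(-134*(-120) + (½)*(-38 + 8)/8) = 1/(16080 + (½)*(⅛)*(-30)) = 1/(16080 - 15/8) = 1/(128625/8) = 8/128625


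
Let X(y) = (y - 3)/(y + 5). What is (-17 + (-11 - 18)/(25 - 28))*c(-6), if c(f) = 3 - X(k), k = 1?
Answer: -220/9 ≈ -24.444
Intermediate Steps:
X(y) = (-3 + y)/(5 + y)
c(f) = 10/3 (c(f) = 3 - (-3 + 1)/(5 + 1) = 3 - (-2)/6 = 3 - 1*(-⅓) = 3 + ⅓ = 10/3)
(-17 + (-11 - 18)/(25 - 28))*c(-6) = (-17 + (-11 - 18)/(25 - 28))*(10/3) = (-17 - 29/(-3))*(10/3) = (-17 - 29*(-⅓))*(10/3) = (-17 + 29/3)*(10/3) = -22/3*10/3 = -220/9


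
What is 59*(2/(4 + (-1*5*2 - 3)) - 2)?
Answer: -1180/9 ≈ -131.11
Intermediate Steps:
59*(2/(4 + (-1*5*2 - 3)) - 2) = 59*(2/(4 + (-5*2 - 3)) - 2) = 59*(2/(4 + (-10 - 3)) - 2) = 59*(2/(4 - 13) - 2) = 59*(2/(-9) - 2) = 59*(2*(-⅑) - 2) = 59*(-2/9 - 2) = 59*(-20/9) = -1180/9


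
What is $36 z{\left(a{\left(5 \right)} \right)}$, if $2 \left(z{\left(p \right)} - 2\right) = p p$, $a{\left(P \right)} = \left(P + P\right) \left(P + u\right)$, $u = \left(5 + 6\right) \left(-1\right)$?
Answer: $64872$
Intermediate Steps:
$u = -11$ ($u = 11 \left(-1\right) = -11$)
$a{\left(P \right)} = 2 P \left(-11 + P\right)$ ($a{\left(P \right)} = \left(P + P\right) \left(P - 11\right) = 2 P \left(-11 + P\right)$)
$z{\left(p \right)} = 2 + \frac{p^{2}}{2}$ ($z{\left(p \right)} = 2 + \frac{p p}{2} = 2 + \frac{p^{2}}{2}$)
$36 z{\left(a{\left(5 \right)} \right)} = 36 \left(2 + \frac{\left(2 \cdot 5 \left(-11 + 5\right)\right)^{2}}{2}\right) = 36 \left(2 + \frac{\left(2 \cdot 5 \left(-6\right)\right)^{2}}{2}\right) = 36 \left(2 + \frac{\left(-60\right)^{2}}{2}\right) = 36 \left(2 + \frac{1}{2} \cdot 3600\right) = 36 \left(2 + 1800\right) = 36 \cdot 1802 = 64872$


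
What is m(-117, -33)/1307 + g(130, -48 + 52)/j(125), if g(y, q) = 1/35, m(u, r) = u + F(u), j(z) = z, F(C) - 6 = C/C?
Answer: -479943/5718125 ≈ -0.083934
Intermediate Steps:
F(C) = 7 (F(C) = 6 + C/C = 6 + 1 = 7)
m(u, r) = 7 + u (m(u, r) = u + 7 = 7 + u)
g(y, q) = 1/35
m(-117, -33)/1307 + g(130, -48 + 52)/j(125) = (7 - 117)/1307 + (1/35)/125 = -110*1/1307 + (1/35)*(1/125) = -110/1307 + 1/4375 = -479943/5718125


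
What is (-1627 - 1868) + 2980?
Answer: -515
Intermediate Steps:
(-1627 - 1868) + 2980 = -3495 + 2980 = -515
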